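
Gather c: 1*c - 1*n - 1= c - n - 1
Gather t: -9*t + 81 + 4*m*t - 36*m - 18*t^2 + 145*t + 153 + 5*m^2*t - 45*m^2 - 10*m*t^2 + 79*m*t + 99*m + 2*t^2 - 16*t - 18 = -45*m^2 + 63*m + t^2*(-10*m - 16) + t*(5*m^2 + 83*m + 120) + 216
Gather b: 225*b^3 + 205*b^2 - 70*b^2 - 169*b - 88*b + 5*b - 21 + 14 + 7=225*b^3 + 135*b^2 - 252*b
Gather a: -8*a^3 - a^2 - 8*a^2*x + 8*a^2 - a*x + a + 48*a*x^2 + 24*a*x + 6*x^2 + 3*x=-8*a^3 + a^2*(7 - 8*x) + a*(48*x^2 + 23*x + 1) + 6*x^2 + 3*x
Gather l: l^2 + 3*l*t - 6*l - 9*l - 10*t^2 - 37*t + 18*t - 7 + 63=l^2 + l*(3*t - 15) - 10*t^2 - 19*t + 56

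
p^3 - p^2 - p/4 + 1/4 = (p - 1)*(p - 1/2)*(p + 1/2)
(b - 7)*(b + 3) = b^2 - 4*b - 21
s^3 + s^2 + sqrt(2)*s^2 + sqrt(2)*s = s*(s + 1)*(s + sqrt(2))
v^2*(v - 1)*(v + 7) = v^4 + 6*v^3 - 7*v^2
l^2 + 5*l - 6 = (l - 1)*(l + 6)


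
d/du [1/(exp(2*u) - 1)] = -1/(2*sinh(u)^2)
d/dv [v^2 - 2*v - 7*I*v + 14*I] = 2*v - 2 - 7*I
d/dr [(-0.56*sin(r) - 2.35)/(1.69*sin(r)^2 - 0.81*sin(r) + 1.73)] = (0.9464*sin(r)^2 + 7.943*sin(r) - 2.8723)*cos(r)/(2.8561*sin(r)^4 - 2.7378*sin(r)^3 + 6.5035*sin(r)^2 - 2.8026*sin(r) + 2.9929)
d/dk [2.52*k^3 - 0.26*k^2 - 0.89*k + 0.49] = 7.56*k^2 - 0.52*k - 0.89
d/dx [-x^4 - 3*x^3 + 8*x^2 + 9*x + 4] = -4*x^3 - 9*x^2 + 16*x + 9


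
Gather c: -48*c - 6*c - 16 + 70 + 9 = 63 - 54*c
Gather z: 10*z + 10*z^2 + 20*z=10*z^2 + 30*z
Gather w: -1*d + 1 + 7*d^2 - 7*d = 7*d^2 - 8*d + 1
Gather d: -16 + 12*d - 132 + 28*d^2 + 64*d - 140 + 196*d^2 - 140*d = 224*d^2 - 64*d - 288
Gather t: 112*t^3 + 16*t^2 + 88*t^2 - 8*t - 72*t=112*t^3 + 104*t^2 - 80*t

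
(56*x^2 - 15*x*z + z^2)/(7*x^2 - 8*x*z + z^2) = (8*x - z)/(x - z)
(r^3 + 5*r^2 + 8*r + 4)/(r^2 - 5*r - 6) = (r^2 + 4*r + 4)/(r - 6)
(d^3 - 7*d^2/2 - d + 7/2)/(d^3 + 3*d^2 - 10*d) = (d^3 - 7*d^2/2 - d + 7/2)/(d*(d^2 + 3*d - 10))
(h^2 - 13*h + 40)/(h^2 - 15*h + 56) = (h - 5)/(h - 7)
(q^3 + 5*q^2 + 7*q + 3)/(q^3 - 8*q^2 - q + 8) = (q^2 + 4*q + 3)/(q^2 - 9*q + 8)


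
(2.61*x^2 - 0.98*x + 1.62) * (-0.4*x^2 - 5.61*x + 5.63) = -1.044*x^4 - 14.2501*x^3 + 19.5441*x^2 - 14.6056*x + 9.1206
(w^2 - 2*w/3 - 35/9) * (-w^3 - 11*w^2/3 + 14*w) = -w^5 - 3*w^4 + 61*w^3/3 + 133*w^2/27 - 490*w/9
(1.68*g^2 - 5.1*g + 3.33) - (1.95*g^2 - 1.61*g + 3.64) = -0.27*g^2 - 3.49*g - 0.31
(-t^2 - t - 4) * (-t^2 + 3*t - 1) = t^4 - 2*t^3 + 2*t^2 - 11*t + 4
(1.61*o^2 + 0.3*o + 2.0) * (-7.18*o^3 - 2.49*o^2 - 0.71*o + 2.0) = -11.5598*o^5 - 6.1629*o^4 - 16.2501*o^3 - 1.973*o^2 - 0.82*o + 4.0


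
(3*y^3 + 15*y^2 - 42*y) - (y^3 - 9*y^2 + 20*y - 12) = 2*y^3 + 24*y^2 - 62*y + 12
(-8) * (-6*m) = 48*m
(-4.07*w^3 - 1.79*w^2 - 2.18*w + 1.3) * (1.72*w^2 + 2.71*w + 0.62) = -7.0004*w^5 - 14.1085*w^4 - 11.1239*w^3 - 4.7816*w^2 + 2.1714*w + 0.806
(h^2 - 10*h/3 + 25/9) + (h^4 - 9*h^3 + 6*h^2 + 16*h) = h^4 - 9*h^3 + 7*h^2 + 38*h/3 + 25/9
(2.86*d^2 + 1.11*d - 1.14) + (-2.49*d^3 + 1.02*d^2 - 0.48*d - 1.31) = -2.49*d^3 + 3.88*d^2 + 0.63*d - 2.45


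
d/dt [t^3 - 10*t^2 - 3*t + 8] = 3*t^2 - 20*t - 3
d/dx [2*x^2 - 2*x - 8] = 4*x - 2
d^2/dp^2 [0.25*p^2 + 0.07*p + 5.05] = 0.500000000000000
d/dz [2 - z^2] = -2*z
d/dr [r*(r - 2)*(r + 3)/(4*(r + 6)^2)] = (r^3 + 18*r^2 + 18*r - 36)/(4*(r^3 + 18*r^2 + 108*r + 216))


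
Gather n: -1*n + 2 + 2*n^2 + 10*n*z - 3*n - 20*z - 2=2*n^2 + n*(10*z - 4) - 20*z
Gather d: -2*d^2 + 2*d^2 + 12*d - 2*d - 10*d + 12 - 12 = 0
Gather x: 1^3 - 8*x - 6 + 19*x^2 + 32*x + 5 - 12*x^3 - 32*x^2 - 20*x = -12*x^3 - 13*x^2 + 4*x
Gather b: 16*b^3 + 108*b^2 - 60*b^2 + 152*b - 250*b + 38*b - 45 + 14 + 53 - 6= 16*b^3 + 48*b^2 - 60*b + 16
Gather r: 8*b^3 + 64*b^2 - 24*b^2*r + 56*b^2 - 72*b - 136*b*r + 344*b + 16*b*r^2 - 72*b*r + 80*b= 8*b^3 + 120*b^2 + 16*b*r^2 + 352*b + r*(-24*b^2 - 208*b)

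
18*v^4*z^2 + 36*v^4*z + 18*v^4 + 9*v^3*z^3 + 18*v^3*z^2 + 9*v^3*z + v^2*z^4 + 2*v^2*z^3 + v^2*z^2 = (3*v + z)*(6*v + z)*(v*z + v)^2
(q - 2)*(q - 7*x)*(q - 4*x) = q^3 - 11*q^2*x - 2*q^2 + 28*q*x^2 + 22*q*x - 56*x^2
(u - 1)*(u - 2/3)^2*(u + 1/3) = u^4 - 2*u^3 + u^2 + 4*u/27 - 4/27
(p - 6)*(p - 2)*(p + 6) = p^3 - 2*p^2 - 36*p + 72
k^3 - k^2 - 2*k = k*(k - 2)*(k + 1)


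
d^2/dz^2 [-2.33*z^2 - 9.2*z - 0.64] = -4.66000000000000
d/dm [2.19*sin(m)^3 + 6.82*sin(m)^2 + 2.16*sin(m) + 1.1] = (6.57*sin(m)^2 + 13.64*sin(m) + 2.16)*cos(m)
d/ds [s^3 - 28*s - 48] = 3*s^2 - 28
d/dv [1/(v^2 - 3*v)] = (3 - 2*v)/(v^2*(v - 3)^2)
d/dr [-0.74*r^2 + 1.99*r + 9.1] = 1.99 - 1.48*r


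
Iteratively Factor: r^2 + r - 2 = (r - 1)*(r + 2)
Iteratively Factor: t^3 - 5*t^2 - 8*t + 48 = (t + 3)*(t^2 - 8*t + 16) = (t - 4)*(t + 3)*(t - 4)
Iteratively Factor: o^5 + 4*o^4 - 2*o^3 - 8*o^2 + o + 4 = (o - 1)*(o^4 + 5*o^3 + 3*o^2 - 5*o - 4) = (o - 1)*(o + 4)*(o^3 + o^2 - o - 1) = (o - 1)^2*(o + 4)*(o^2 + 2*o + 1) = (o - 1)^2*(o + 1)*(o + 4)*(o + 1)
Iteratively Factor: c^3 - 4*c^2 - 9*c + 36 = (c - 4)*(c^2 - 9) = (c - 4)*(c + 3)*(c - 3)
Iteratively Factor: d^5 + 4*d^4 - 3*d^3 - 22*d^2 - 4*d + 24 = (d + 2)*(d^4 + 2*d^3 - 7*d^2 - 8*d + 12) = (d + 2)*(d + 3)*(d^3 - d^2 - 4*d + 4) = (d - 2)*(d + 2)*(d + 3)*(d^2 + d - 2) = (d - 2)*(d + 2)^2*(d + 3)*(d - 1)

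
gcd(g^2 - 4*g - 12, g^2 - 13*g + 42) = g - 6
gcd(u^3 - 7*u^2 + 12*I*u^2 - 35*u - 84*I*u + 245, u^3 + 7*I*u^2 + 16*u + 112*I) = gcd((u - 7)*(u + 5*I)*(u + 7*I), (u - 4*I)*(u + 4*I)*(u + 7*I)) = u + 7*I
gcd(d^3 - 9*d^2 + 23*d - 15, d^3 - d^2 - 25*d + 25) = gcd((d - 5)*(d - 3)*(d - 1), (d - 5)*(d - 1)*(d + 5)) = d^2 - 6*d + 5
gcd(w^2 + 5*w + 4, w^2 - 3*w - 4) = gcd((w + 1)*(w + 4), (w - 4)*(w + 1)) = w + 1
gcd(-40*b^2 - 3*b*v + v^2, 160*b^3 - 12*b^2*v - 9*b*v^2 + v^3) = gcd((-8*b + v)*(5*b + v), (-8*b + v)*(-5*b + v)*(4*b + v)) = -8*b + v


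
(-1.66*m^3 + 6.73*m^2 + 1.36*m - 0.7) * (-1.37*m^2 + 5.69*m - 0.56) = 2.2742*m^5 - 18.6655*m^4 + 37.3601*m^3 + 4.9286*m^2 - 4.7446*m + 0.392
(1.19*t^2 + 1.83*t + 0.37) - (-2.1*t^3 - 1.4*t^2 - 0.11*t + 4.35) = 2.1*t^3 + 2.59*t^2 + 1.94*t - 3.98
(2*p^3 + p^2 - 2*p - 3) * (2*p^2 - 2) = 4*p^5 + 2*p^4 - 8*p^3 - 8*p^2 + 4*p + 6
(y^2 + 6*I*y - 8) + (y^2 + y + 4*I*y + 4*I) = 2*y^2 + y + 10*I*y - 8 + 4*I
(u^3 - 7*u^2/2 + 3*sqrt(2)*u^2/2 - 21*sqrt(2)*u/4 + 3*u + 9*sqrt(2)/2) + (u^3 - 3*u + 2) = 2*u^3 - 7*u^2/2 + 3*sqrt(2)*u^2/2 - 21*sqrt(2)*u/4 + 2 + 9*sqrt(2)/2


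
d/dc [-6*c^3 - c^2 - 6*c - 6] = -18*c^2 - 2*c - 6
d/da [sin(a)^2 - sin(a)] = sin(2*a) - cos(a)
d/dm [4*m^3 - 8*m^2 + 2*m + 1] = 12*m^2 - 16*m + 2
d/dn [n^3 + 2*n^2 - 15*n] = 3*n^2 + 4*n - 15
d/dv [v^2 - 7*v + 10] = 2*v - 7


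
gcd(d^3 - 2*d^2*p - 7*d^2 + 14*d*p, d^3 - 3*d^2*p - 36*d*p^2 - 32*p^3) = 1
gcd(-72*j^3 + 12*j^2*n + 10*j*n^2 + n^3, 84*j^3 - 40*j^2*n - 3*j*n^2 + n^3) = 12*j^2 - 4*j*n - n^2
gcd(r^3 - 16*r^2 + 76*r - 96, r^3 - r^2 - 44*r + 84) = r^2 - 8*r + 12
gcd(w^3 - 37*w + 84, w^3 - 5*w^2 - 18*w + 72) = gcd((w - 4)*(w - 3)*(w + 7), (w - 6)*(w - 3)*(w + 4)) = w - 3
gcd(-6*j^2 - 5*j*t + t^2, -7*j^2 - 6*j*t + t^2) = j + t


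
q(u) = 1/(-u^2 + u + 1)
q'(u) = (2*u - 1)/(-u^2 + u + 1)^2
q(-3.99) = -0.05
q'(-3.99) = -0.03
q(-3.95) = -0.05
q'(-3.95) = -0.03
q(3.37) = -0.14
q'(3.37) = 0.12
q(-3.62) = -0.06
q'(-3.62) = -0.03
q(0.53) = 0.80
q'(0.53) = 0.04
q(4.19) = -0.08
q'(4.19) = 0.05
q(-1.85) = -0.23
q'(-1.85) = -0.26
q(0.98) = 0.98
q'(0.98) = 0.92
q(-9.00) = -0.01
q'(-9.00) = 0.00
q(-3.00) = -0.09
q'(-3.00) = -0.06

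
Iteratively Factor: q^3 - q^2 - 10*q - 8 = (q + 2)*(q^2 - 3*q - 4) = (q + 1)*(q + 2)*(q - 4)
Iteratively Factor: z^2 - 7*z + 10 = (z - 2)*(z - 5)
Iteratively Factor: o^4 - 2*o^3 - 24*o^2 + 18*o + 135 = (o - 5)*(o^3 + 3*o^2 - 9*o - 27) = (o - 5)*(o - 3)*(o^2 + 6*o + 9) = (o - 5)*(o - 3)*(o + 3)*(o + 3)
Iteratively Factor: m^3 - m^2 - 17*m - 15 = (m - 5)*(m^2 + 4*m + 3) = (m - 5)*(m + 3)*(m + 1)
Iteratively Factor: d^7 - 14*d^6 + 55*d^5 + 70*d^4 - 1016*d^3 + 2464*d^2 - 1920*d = (d - 4)*(d^6 - 10*d^5 + 15*d^4 + 130*d^3 - 496*d^2 + 480*d) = (d - 4)*(d - 3)*(d^5 - 7*d^4 - 6*d^3 + 112*d^2 - 160*d) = d*(d - 4)*(d - 3)*(d^4 - 7*d^3 - 6*d^2 + 112*d - 160) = d*(d - 4)^2*(d - 3)*(d^3 - 3*d^2 - 18*d + 40) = d*(d - 4)^2*(d - 3)*(d - 2)*(d^2 - d - 20) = d*(d - 5)*(d - 4)^2*(d - 3)*(d - 2)*(d + 4)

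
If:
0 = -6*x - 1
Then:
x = -1/6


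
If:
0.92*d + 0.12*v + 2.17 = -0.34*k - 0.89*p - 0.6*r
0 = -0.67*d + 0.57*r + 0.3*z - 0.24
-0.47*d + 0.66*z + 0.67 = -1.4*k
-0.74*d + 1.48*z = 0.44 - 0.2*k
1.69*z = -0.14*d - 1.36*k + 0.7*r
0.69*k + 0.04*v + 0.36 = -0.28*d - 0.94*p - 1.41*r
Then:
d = 0.86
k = -0.57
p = -0.79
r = 1.01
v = -22.27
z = 0.80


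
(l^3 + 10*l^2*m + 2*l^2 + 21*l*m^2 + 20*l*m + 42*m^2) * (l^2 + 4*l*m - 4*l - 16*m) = l^5 + 14*l^4*m - 2*l^4 + 61*l^3*m^2 - 28*l^3*m - 8*l^3 + 84*l^2*m^3 - 122*l^2*m^2 - 112*l^2*m - 168*l*m^3 - 488*l*m^2 - 672*m^3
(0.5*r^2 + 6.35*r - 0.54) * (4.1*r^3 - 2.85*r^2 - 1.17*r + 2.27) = 2.05*r^5 + 24.61*r^4 - 20.8965*r^3 - 4.7555*r^2 + 15.0463*r - 1.2258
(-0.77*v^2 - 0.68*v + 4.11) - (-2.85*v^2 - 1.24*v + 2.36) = 2.08*v^2 + 0.56*v + 1.75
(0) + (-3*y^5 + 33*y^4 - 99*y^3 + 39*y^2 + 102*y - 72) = -3*y^5 + 33*y^4 - 99*y^3 + 39*y^2 + 102*y - 72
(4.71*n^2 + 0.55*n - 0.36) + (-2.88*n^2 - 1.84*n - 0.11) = 1.83*n^2 - 1.29*n - 0.47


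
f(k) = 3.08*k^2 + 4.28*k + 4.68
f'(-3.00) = -14.20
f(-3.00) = 19.56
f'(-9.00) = -51.16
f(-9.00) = 215.64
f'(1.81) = 15.43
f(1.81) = 22.52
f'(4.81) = 33.91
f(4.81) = 96.53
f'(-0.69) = 0.03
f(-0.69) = 3.19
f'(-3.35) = -16.36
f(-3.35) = 24.91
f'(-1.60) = -5.58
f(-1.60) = 5.72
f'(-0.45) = 1.51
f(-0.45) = 3.38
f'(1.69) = 14.69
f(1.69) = 20.71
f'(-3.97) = -20.18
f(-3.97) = 36.23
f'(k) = 6.16*k + 4.28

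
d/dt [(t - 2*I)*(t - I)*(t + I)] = 3*t^2 - 4*I*t + 1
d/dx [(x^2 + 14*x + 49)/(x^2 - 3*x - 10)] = (-17*x^2 - 118*x + 7)/(x^4 - 6*x^3 - 11*x^2 + 60*x + 100)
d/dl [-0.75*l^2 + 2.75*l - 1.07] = 2.75 - 1.5*l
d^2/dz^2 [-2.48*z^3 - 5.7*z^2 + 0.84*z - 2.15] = -14.88*z - 11.4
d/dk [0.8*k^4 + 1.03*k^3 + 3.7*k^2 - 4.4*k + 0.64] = 3.2*k^3 + 3.09*k^2 + 7.4*k - 4.4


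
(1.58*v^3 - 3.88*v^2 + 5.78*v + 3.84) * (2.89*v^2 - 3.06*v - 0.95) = 4.5662*v^5 - 16.048*v^4 + 27.076*v^3 - 2.9032*v^2 - 17.2414*v - 3.648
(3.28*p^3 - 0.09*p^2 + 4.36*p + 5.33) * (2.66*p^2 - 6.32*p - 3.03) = 8.7248*p^5 - 20.969*p^4 + 2.228*p^3 - 13.1047*p^2 - 46.8964*p - 16.1499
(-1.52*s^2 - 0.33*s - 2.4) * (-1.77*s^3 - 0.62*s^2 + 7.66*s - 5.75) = 2.6904*s^5 + 1.5265*s^4 - 7.1906*s^3 + 7.7002*s^2 - 16.4865*s + 13.8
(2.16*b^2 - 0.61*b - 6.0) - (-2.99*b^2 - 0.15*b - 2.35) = 5.15*b^2 - 0.46*b - 3.65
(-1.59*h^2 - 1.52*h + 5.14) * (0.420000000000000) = -0.6678*h^2 - 0.6384*h + 2.1588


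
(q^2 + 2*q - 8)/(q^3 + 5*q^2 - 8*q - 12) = (q + 4)/(q^2 + 7*q + 6)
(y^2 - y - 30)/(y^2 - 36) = (y + 5)/(y + 6)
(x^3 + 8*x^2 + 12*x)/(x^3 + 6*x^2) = (x + 2)/x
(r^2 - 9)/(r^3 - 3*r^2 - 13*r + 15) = (r - 3)/(r^2 - 6*r + 5)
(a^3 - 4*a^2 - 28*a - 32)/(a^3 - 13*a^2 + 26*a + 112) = (a + 2)/(a - 7)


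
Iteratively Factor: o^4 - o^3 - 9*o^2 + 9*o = (o - 3)*(o^3 + 2*o^2 - 3*o) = o*(o - 3)*(o^2 + 2*o - 3) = o*(o - 3)*(o - 1)*(o + 3)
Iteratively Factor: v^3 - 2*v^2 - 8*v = (v + 2)*(v^2 - 4*v) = (v - 4)*(v + 2)*(v)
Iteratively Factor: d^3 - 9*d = (d - 3)*(d^2 + 3*d) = (d - 3)*(d + 3)*(d)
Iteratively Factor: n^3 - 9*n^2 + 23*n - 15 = (n - 1)*(n^2 - 8*n + 15) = (n - 5)*(n - 1)*(n - 3)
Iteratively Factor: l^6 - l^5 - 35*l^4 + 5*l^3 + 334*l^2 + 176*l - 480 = (l + 4)*(l^5 - 5*l^4 - 15*l^3 + 65*l^2 + 74*l - 120) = (l + 2)*(l + 4)*(l^4 - 7*l^3 - l^2 + 67*l - 60) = (l - 4)*(l + 2)*(l + 4)*(l^3 - 3*l^2 - 13*l + 15) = (l - 4)*(l - 1)*(l + 2)*(l + 4)*(l^2 - 2*l - 15) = (l - 4)*(l - 1)*(l + 2)*(l + 3)*(l + 4)*(l - 5)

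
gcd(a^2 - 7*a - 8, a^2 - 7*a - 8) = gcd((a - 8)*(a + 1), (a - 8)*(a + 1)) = a^2 - 7*a - 8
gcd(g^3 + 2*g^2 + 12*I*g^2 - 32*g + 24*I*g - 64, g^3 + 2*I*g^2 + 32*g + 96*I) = g + 4*I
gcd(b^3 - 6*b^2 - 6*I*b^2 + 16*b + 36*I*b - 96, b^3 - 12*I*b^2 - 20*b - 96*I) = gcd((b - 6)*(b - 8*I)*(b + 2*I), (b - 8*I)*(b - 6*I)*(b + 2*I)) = b^2 - 6*I*b + 16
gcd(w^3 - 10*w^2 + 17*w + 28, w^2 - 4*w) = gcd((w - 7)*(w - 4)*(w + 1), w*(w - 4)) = w - 4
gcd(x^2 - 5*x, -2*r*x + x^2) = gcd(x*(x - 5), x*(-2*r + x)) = x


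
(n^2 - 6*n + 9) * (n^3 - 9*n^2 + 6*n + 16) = n^5 - 15*n^4 + 69*n^3 - 101*n^2 - 42*n + 144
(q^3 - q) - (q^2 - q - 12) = q^3 - q^2 + 12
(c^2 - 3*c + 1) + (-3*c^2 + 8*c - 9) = -2*c^2 + 5*c - 8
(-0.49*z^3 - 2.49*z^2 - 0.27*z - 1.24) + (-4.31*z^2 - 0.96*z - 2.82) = -0.49*z^3 - 6.8*z^2 - 1.23*z - 4.06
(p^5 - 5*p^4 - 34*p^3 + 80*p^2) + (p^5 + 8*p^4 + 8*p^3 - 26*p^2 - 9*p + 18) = 2*p^5 + 3*p^4 - 26*p^3 + 54*p^2 - 9*p + 18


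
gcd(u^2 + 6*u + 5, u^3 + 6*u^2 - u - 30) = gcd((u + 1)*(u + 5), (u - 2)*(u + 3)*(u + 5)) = u + 5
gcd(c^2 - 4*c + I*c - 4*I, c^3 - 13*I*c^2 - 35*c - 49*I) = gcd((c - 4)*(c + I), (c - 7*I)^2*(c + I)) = c + I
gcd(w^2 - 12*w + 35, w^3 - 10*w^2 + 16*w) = 1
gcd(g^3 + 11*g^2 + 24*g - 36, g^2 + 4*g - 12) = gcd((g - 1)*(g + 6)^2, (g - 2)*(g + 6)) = g + 6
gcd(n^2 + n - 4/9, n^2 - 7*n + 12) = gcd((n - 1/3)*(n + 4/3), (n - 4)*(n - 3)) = 1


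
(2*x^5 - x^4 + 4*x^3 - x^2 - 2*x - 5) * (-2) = -4*x^5 + 2*x^4 - 8*x^3 + 2*x^2 + 4*x + 10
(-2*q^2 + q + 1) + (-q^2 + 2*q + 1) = -3*q^2 + 3*q + 2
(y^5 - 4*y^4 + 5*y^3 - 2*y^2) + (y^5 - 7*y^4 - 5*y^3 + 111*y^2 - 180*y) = 2*y^5 - 11*y^4 + 109*y^2 - 180*y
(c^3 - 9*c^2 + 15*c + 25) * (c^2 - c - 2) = c^5 - 10*c^4 + 22*c^3 + 28*c^2 - 55*c - 50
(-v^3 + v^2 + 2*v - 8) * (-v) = v^4 - v^3 - 2*v^2 + 8*v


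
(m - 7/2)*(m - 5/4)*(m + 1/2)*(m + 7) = m^4 + 11*m^3/4 - 111*m^2/4 + 259*m/16 + 245/16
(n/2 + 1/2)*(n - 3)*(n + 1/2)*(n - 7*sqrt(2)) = n^4/2 - 7*sqrt(2)*n^3/2 - 3*n^3/4 - 2*n^2 + 21*sqrt(2)*n^2/4 - 3*n/4 + 14*sqrt(2)*n + 21*sqrt(2)/4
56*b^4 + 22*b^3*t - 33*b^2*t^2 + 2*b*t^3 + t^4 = (-4*b + t)*(-2*b + t)*(b + t)*(7*b + t)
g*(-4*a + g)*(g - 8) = -4*a*g^2 + 32*a*g + g^3 - 8*g^2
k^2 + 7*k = k*(k + 7)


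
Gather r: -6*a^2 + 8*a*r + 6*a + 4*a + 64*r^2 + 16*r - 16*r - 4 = -6*a^2 + 8*a*r + 10*a + 64*r^2 - 4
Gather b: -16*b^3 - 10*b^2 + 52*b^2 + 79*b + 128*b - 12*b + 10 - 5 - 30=-16*b^3 + 42*b^2 + 195*b - 25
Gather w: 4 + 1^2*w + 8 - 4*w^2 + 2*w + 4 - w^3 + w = -w^3 - 4*w^2 + 4*w + 16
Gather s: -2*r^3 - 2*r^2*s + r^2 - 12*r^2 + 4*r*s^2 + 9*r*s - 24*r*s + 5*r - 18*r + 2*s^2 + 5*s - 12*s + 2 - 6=-2*r^3 - 11*r^2 - 13*r + s^2*(4*r + 2) + s*(-2*r^2 - 15*r - 7) - 4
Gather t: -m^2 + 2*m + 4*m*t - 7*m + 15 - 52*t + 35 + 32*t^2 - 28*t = -m^2 - 5*m + 32*t^2 + t*(4*m - 80) + 50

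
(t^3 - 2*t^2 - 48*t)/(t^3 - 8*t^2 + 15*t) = (t^2 - 2*t - 48)/(t^2 - 8*t + 15)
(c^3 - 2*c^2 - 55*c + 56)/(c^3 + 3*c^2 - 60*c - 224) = (c - 1)/(c + 4)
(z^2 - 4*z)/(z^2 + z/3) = 3*(z - 4)/(3*z + 1)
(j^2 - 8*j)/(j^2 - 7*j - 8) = j/(j + 1)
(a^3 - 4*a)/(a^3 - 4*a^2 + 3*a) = (a^2 - 4)/(a^2 - 4*a + 3)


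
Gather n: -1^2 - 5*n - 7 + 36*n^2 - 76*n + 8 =36*n^2 - 81*n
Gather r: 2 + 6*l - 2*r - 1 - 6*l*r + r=6*l + r*(-6*l - 1) + 1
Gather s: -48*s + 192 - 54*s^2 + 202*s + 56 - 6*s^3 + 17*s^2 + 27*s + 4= -6*s^3 - 37*s^2 + 181*s + 252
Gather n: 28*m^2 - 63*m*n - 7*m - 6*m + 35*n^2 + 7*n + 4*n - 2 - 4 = 28*m^2 - 13*m + 35*n^2 + n*(11 - 63*m) - 6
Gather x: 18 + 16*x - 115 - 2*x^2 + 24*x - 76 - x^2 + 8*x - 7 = -3*x^2 + 48*x - 180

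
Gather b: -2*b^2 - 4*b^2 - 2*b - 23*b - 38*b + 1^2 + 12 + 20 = -6*b^2 - 63*b + 33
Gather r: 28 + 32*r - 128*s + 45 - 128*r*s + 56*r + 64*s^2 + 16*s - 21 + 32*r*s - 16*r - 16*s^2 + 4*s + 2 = r*(72 - 96*s) + 48*s^2 - 108*s + 54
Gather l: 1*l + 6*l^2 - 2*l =6*l^2 - l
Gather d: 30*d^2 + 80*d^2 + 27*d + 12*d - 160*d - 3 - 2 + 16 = 110*d^2 - 121*d + 11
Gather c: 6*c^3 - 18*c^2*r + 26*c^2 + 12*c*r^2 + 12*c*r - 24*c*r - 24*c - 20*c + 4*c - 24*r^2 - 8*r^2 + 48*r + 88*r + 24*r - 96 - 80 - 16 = 6*c^3 + c^2*(26 - 18*r) + c*(12*r^2 - 12*r - 40) - 32*r^2 + 160*r - 192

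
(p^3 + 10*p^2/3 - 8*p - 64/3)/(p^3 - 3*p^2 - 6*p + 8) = (3*p^2 + 4*p - 32)/(3*(p^2 - 5*p + 4))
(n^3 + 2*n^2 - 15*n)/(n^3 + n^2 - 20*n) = (n - 3)/(n - 4)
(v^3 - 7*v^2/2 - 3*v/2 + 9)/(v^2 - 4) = (2*v^2 - 3*v - 9)/(2*(v + 2))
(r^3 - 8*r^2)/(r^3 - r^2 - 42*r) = r*(8 - r)/(-r^2 + r + 42)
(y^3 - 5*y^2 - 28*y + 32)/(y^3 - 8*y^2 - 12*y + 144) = (y^2 - 9*y + 8)/(y^2 - 12*y + 36)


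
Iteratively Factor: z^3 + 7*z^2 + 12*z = (z)*(z^2 + 7*z + 12) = z*(z + 4)*(z + 3)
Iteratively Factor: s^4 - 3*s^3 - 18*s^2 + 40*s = (s)*(s^3 - 3*s^2 - 18*s + 40) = s*(s - 5)*(s^2 + 2*s - 8) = s*(s - 5)*(s + 4)*(s - 2)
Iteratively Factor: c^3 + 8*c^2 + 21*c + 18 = (c + 3)*(c^2 + 5*c + 6) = (c + 2)*(c + 3)*(c + 3)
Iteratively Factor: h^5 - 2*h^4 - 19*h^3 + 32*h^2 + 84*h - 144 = (h - 4)*(h^4 + 2*h^3 - 11*h^2 - 12*h + 36) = (h - 4)*(h - 2)*(h^3 + 4*h^2 - 3*h - 18) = (h - 4)*(h - 2)^2*(h^2 + 6*h + 9) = (h - 4)*(h - 2)^2*(h + 3)*(h + 3)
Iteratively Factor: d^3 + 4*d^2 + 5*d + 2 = (d + 1)*(d^2 + 3*d + 2) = (d + 1)^2*(d + 2)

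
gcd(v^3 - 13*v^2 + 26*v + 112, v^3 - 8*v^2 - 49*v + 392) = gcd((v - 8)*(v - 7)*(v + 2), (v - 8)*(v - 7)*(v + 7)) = v^2 - 15*v + 56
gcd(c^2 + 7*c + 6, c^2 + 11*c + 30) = c + 6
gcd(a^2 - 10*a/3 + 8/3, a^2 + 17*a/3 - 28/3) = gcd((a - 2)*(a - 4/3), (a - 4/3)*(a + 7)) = a - 4/3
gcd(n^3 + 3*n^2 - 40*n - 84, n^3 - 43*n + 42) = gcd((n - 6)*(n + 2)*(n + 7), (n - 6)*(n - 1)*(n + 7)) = n^2 + n - 42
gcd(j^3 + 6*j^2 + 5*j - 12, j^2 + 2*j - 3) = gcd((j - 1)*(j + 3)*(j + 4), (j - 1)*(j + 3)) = j^2 + 2*j - 3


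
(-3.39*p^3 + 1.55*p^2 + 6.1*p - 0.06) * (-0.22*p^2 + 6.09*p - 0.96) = 0.7458*p^5 - 20.9861*p^4 + 11.3519*p^3 + 35.6742*p^2 - 6.2214*p + 0.0576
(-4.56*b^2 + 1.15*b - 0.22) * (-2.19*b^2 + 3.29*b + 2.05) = 9.9864*b^4 - 17.5209*b^3 - 5.0827*b^2 + 1.6337*b - 0.451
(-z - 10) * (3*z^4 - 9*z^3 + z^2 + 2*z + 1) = -3*z^5 - 21*z^4 + 89*z^3 - 12*z^2 - 21*z - 10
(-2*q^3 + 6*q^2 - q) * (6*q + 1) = -12*q^4 + 34*q^3 - q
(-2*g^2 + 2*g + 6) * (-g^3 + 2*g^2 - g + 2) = 2*g^5 - 6*g^4 + 6*g^2 - 2*g + 12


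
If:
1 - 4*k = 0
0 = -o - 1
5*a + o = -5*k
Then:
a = -1/20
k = 1/4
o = -1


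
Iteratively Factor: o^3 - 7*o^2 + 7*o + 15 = (o - 3)*(o^2 - 4*o - 5) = (o - 3)*(o + 1)*(o - 5)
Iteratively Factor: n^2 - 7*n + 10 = (n - 2)*(n - 5)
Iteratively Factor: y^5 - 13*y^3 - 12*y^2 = (y + 3)*(y^4 - 3*y^3 - 4*y^2) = (y + 1)*(y + 3)*(y^3 - 4*y^2) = (y - 4)*(y + 1)*(y + 3)*(y^2) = y*(y - 4)*(y + 1)*(y + 3)*(y)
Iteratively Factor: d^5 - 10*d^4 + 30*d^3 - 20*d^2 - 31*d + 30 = (d - 3)*(d^4 - 7*d^3 + 9*d^2 + 7*d - 10) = (d - 3)*(d + 1)*(d^3 - 8*d^2 + 17*d - 10) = (d - 3)*(d - 1)*(d + 1)*(d^2 - 7*d + 10) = (d - 3)*(d - 2)*(d - 1)*(d + 1)*(d - 5)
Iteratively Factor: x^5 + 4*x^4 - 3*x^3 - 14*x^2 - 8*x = (x - 2)*(x^4 + 6*x^3 + 9*x^2 + 4*x) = x*(x - 2)*(x^3 + 6*x^2 + 9*x + 4) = x*(x - 2)*(x + 4)*(x^2 + 2*x + 1) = x*(x - 2)*(x + 1)*(x + 4)*(x + 1)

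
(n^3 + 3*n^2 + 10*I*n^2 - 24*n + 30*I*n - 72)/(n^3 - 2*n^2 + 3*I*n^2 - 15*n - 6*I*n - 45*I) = (n^2 + 10*I*n - 24)/(n^2 + n*(-5 + 3*I) - 15*I)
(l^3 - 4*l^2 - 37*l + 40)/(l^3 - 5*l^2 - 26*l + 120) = (l^2 - 9*l + 8)/(l^2 - 10*l + 24)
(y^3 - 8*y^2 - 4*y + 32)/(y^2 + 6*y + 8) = (y^2 - 10*y + 16)/(y + 4)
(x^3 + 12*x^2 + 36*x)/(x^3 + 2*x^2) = (x^2 + 12*x + 36)/(x*(x + 2))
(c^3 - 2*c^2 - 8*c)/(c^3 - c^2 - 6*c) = (c - 4)/(c - 3)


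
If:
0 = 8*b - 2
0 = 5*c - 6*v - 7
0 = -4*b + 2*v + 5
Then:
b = 1/4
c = -1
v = -2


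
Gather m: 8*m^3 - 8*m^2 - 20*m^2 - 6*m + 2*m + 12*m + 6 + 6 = 8*m^3 - 28*m^2 + 8*m + 12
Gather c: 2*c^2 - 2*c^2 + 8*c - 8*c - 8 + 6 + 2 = 0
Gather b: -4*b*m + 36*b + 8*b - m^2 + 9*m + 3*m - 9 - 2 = b*(44 - 4*m) - m^2 + 12*m - 11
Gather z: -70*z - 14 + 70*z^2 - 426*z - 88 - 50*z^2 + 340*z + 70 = 20*z^2 - 156*z - 32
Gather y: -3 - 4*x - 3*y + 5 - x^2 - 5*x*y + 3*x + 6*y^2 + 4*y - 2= -x^2 - x + 6*y^2 + y*(1 - 5*x)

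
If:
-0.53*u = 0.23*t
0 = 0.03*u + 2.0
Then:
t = 153.62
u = -66.67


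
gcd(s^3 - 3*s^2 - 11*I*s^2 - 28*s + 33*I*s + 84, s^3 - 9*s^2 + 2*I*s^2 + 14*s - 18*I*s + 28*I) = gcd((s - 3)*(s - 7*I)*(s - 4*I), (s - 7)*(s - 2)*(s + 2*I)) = 1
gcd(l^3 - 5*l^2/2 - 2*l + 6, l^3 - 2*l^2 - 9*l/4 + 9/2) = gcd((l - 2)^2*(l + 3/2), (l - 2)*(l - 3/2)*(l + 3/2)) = l^2 - l/2 - 3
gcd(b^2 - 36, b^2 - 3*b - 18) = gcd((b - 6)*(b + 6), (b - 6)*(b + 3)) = b - 6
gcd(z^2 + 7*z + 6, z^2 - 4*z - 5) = z + 1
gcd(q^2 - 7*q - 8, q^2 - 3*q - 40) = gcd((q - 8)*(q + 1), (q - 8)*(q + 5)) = q - 8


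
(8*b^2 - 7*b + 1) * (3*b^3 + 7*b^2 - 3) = 24*b^5 + 35*b^4 - 46*b^3 - 17*b^2 + 21*b - 3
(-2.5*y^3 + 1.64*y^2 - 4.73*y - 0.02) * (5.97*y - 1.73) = -14.925*y^4 + 14.1158*y^3 - 31.0753*y^2 + 8.0635*y + 0.0346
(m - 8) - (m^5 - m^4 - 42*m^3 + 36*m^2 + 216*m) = -m^5 + m^4 + 42*m^3 - 36*m^2 - 215*m - 8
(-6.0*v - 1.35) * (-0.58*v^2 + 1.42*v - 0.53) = 3.48*v^3 - 7.737*v^2 + 1.263*v + 0.7155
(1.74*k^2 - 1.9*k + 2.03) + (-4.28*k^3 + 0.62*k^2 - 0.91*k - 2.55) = -4.28*k^3 + 2.36*k^2 - 2.81*k - 0.52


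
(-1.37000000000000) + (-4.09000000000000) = -5.46000000000000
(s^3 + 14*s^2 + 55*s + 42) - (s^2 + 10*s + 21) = s^3 + 13*s^2 + 45*s + 21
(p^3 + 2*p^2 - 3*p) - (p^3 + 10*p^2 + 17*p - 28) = -8*p^2 - 20*p + 28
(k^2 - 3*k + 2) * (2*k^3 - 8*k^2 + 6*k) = 2*k^5 - 14*k^4 + 34*k^3 - 34*k^2 + 12*k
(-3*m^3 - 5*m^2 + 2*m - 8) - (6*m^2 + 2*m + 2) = -3*m^3 - 11*m^2 - 10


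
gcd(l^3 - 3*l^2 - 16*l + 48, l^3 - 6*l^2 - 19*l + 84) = l^2 + l - 12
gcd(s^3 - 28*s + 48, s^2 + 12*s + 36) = s + 6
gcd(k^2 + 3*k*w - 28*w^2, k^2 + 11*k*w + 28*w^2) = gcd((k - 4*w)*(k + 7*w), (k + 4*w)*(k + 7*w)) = k + 7*w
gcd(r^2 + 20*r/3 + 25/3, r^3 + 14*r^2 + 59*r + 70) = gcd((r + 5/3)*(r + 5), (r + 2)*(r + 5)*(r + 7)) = r + 5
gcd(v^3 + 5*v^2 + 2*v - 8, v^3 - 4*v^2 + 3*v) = v - 1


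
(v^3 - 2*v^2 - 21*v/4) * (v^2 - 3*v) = v^5 - 5*v^4 + 3*v^3/4 + 63*v^2/4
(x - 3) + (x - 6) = 2*x - 9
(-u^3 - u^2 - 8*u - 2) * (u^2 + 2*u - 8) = -u^5 - 3*u^4 - 2*u^3 - 10*u^2 + 60*u + 16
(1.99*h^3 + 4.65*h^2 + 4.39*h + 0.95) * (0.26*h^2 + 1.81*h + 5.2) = 0.5174*h^5 + 4.8109*h^4 + 19.9059*h^3 + 32.3729*h^2 + 24.5475*h + 4.94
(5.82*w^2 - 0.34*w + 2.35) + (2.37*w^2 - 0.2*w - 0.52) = 8.19*w^2 - 0.54*w + 1.83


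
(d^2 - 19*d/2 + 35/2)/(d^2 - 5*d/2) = (d - 7)/d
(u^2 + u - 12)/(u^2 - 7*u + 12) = (u + 4)/(u - 4)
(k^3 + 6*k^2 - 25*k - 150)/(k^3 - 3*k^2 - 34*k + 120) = (k + 5)/(k - 4)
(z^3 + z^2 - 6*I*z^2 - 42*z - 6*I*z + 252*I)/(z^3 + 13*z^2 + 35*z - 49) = (z^2 - 6*z*(1 + I) + 36*I)/(z^2 + 6*z - 7)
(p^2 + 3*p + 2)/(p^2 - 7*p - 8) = (p + 2)/(p - 8)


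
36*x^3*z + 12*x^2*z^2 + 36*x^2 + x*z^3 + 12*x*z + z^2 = (6*x + z)^2*(x*z + 1)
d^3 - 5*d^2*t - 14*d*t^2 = d*(d - 7*t)*(d + 2*t)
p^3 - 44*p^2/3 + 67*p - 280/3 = (p - 7)*(p - 5)*(p - 8/3)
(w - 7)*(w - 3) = w^2 - 10*w + 21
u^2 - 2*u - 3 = (u - 3)*(u + 1)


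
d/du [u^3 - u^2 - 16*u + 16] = 3*u^2 - 2*u - 16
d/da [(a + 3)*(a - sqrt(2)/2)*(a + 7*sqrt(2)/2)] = 3*a^2 + 6*a + 6*sqrt(2)*a - 7/2 + 9*sqrt(2)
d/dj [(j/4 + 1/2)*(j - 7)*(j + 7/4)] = 3*j^2/4 - 13*j/8 - 91/16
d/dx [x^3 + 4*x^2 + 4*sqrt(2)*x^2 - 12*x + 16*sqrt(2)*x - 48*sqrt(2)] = 3*x^2 + 8*x + 8*sqrt(2)*x - 12 + 16*sqrt(2)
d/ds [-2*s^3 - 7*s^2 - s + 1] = -6*s^2 - 14*s - 1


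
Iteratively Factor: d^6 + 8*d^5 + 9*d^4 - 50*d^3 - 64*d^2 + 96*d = (d - 1)*(d^5 + 9*d^4 + 18*d^3 - 32*d^2 - 96*d) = d*(d - 1)*(d^4 + 9*d^3 + 18*d^2 - 32*d - 96) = d*(d - 1)*(d + 4)*(d^3 + 5*d^2 - 2*d - 24) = d*(d - 2)*(d - 1)*(d + 4)*(d^2 + 7*d + 12) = d*(d - 2)*(d - 1)*(d + 3)*(d + 4)*(d + 4)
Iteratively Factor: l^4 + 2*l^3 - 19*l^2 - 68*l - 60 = (l + 2)*(l^3 - 19*l - 30) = (l + 2)^2*(l^2 - 2*l - 15) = (l + 2)^2*(l + 3)*(l - 5)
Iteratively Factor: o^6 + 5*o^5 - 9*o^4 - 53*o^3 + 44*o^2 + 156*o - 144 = (o - 1)*(o^5 + 6*o^4 - 3*o^3 - 56*o^2 - 12*o + 144) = (o - 1)*(o + 3)*(o^4 + 3*o^3 - 12*o^2 - 20*o + 48) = (o - 2)*(o - 1)*(o + 3)*(o^3 + 5*o^2 - 2*o - 24) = (o - 2)*(o - 1)*(o + 3)^2*(o^2 + 2*o - 8) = (o - 2)^2*(o - 1)*(o + 3)^2*(o + 4)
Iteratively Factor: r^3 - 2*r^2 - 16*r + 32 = (r - 4)*(r^2 + 2*r - 8) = (r - 4)*(r + 4)*(r - 2)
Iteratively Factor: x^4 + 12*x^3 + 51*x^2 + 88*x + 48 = (x + 4)*(x^3 + 8*x^2 + 19*x + 12) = (x + 1)*(x + 4)*(x^2 + 7*x + 12) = (x + 1)*(x + 3)*(x + 4)*(x + 4)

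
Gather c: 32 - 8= 24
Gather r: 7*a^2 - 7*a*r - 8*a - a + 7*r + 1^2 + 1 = 7*a^2 - 9*a + r*(7 - 7*a) + 2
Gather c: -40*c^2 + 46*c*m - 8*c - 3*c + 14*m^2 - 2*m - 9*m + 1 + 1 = -40*c^2 + c*(46*m - 11) + 14*m^2 - 11*m + 2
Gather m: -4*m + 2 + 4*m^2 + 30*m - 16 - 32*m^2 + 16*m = -28*m^2 + 42*m - 14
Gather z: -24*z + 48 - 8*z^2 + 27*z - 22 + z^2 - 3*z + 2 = 28 - 7*z^2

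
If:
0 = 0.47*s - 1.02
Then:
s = 2.17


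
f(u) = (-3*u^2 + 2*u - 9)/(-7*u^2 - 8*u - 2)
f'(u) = (2 - 6*u)/(-7*u^2 - 8*u - 2) + (14*u + 8)*(-3*u^2 + 2*u - 9)/(-7*u^2 - 8*u - 2)^2 = 38*(u^2 - 3*u - 2)/(49*u^4 + 112*u^3 + 92*u^2 + 32*u + 4)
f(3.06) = 0.34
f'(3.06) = -0.01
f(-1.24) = 5.66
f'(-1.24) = 15.31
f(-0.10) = 7.27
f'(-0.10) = -39.82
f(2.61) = 0.34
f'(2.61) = -0.02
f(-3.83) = 0.82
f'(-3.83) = 0.17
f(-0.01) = 4.70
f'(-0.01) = -20.29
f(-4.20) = 0.77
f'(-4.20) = 0.13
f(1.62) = 0.41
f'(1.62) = -0.14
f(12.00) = 0.38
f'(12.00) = 0.00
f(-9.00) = 0.54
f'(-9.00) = 0.02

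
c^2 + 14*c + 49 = (c + 7)^2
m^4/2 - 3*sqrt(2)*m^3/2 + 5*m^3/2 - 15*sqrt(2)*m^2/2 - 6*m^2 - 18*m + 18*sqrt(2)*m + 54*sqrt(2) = (m/2 + 1)*(m - 3)*(m + 6)*(m - 3*sqrt(2))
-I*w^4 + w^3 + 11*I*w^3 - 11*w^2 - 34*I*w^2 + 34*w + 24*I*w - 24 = (w - 6)*(w - 4)*(w - 1)*(-I*w + 1)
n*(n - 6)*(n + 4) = n^3 - 2*n^2 - 24*n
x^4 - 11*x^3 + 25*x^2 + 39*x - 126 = (x - 7)*(x - 3)^2*(x + 2)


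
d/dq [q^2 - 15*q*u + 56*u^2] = 2*q - 15*u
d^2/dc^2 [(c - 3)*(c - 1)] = 2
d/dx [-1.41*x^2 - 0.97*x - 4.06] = -2.82*x - 0.97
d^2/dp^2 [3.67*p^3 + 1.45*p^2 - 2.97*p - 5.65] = 22.02*p + 2.9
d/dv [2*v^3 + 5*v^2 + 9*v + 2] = 6*v^2 + 10*v + 9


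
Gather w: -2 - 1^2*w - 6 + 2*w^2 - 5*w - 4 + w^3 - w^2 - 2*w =w^3 + w^2 - 8*w - 12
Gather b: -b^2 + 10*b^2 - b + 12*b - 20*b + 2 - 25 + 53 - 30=9*b^2 - 9*b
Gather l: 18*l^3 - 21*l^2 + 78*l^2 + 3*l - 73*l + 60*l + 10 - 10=18*l^3 + 57*l^2 - 10*l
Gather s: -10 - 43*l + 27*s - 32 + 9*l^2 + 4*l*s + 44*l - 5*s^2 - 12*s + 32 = 9*l^2 + l - 5*s^2 + s*(4*l + 15) - 10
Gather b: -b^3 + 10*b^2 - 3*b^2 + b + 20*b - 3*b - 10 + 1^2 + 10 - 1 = -b^3 + 7*b^2 + 18*b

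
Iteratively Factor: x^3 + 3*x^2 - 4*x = (x + 4)*(x^2 - x) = x*(x + 4)*(x - 1)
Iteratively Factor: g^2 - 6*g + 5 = (g - 5)*(g - 1)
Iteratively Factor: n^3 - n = (n + 1)*(n^2 - n) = n*(n + 1)*(n - 1)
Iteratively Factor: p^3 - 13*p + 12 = (p - 1)*(p^2 + p - 12) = (p - 3)*(p - 1)*(p + 4)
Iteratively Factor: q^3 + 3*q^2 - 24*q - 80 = (q - 5)*(q^2 + 8*q + 16) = (q - 5)*(q + 4)*(q + 4)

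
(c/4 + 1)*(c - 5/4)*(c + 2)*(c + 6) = c^4/4 + 43*c^3/16 + 29*c^2/4 - 7*c/4 - 15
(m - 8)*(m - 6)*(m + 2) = m^3 - 12*m^2 + 20*m + 96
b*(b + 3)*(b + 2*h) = b^3 + 2*b^2*h + 3*b^2 + 6*b*h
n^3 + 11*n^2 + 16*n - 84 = (n - 2)*(n + 6)*(n + 7)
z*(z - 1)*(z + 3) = z^3 + 2*z^2 - 3*z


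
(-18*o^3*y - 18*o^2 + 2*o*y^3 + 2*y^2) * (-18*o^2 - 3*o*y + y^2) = 324*o^5*y + 54*o^4*y^2 + 324*o^4 - 54*o^3*y^3 + 54*o^3*y - 6*o^2*y^4 - 54*o^2*y^2 + 2*o*y^5 - 6*o*y^3 + 2*y^4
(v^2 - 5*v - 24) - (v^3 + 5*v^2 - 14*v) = -v^3 - 4*v^2 + 9*v - 24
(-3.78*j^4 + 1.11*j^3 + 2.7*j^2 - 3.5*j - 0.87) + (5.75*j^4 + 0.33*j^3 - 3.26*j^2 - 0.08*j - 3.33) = 1.97*j^4 + 1.44*j^3 - 0.56*j^2 - 3.58*j - 4.2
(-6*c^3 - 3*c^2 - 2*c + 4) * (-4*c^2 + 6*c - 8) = 24*c^5 - 24*c^4 + 38*c^3 - 4*c^2 + 40*c - 32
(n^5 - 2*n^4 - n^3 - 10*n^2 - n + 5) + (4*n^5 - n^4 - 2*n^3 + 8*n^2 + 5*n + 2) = 5*n^5 - 3*n^4 - 3*n^3 - 2*n^2 + 4*n + 7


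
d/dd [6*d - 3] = 6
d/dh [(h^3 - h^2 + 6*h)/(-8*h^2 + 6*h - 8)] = (-4*h^4 + 6*h^3 + 9*h^2 + 8*h - 24)/(2*(16*h^4 - 24*h^3 + 41*h^2 - 24*h + 16))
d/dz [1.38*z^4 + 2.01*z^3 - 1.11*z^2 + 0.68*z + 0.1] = 5.52*z^3 + 6.03*z^2 - 2.22*z + 0.68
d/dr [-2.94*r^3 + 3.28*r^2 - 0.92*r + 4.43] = -8.82*r^2 + 6.56*r - 0.92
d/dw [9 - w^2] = -2*w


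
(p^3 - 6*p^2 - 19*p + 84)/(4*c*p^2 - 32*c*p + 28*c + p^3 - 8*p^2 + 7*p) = (p^2 + p - 12)/(4*c*p - 4*c + p^2 - p)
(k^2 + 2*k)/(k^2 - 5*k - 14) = k/(k - 7)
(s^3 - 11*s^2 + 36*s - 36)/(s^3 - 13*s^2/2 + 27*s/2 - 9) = 2*(s - 6)/(2*s - 3)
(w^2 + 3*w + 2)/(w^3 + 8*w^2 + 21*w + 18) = (w + 1)/(w^2 + 6*w + 9)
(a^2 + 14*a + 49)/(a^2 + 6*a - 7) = (a + 7)/(a - 1)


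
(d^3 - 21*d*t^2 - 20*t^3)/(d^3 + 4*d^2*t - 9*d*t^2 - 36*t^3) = (-d^2 + 4*d*t + 5*t^2)/(-d^2 + 9*t^2)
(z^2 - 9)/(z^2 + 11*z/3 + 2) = 3*(z - 3)/(3*z + 2)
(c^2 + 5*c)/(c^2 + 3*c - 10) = c/(c - 2)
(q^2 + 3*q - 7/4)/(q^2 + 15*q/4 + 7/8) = 2*(2*q - 1)/(4*q + 1)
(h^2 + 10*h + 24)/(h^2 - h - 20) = (h + 6)/(h - 5)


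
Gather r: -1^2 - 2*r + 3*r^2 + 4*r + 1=3*r^2 + 2*r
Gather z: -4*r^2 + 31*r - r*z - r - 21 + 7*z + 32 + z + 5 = -4*r^2 + 30*r + z*(8 - r) + 16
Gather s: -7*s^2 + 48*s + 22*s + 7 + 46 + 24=-7*s^2 + 70*s + 77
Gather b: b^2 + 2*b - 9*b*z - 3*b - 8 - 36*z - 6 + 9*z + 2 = b^2 + b*(-9*z - 1) - 27*z - 12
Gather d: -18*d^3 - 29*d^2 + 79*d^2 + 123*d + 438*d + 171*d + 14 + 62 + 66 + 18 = -18*d^3 + 50*d^2 + 732*d + 160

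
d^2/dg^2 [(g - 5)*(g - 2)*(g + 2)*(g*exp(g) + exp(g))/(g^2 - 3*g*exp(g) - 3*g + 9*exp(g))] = (g^8 + 3*g^7*exp(g) - 6*g^7 - 54*g^6*exp(g) - 12*g^6 + 288*g^5*exp(g) + 142*g^5 + 54*g^4*exp(2*g) - 402*g^4*exp(g) - 225*g^4 - 504*g^3*exp(2*g) - 1071*g^3*exp(g) - 216*g^3 + 1620*g^2*exp(2*g) + 3528*g^2*exp(g) + 660*g^2 - 1944*g*exp(2*g) - 2052*g*exp(g) - 720*g - 234*exp(2*g) + 144*exp(g) + 360)*exp(g)/(g^6 - 9*g^5*exp(g) - 9*g^5 + 27*g^4*exp(2*g) + 81*g^4*exp(g) + 27*g^4 - 27*g^3*exp(3*g) - 243*g^3*exp(2*g) - 243*g^3*exp(g) - 27*g^3 + 243*g^2*exp(3*g) + 729*g^2*exp(2*g) + 243*g^2*exp(g) - 729*g*exp(3*g) - 729*g*exp(2*g) + 729*exp(3*g))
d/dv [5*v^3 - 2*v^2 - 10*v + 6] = 15*v^2 - 4*v - 10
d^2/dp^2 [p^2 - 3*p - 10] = 2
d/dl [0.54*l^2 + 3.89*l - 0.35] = 1.08*l + 3.89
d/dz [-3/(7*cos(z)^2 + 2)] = -84*sin(2*z)/(7*cos(2*z) + 11)^2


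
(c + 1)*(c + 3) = c^2 + 4*c + 3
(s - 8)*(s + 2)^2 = s^3 - 4*s^2 - 28*s - 32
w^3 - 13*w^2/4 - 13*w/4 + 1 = (w - 4)*(w - 1/4)*(w + 1)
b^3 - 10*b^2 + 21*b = b*(b - 7)*(b - 3)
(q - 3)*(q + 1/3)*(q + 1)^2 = q^4 - 2*q^3/3 - 16*q^2/3 - 14*q/3 - 1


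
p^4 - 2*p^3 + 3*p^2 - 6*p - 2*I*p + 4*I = (p - 2)*(p - I)^2*(p + 2*I)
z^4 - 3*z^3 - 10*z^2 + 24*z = z*(z - 4)*(z - 2)*(z + 3)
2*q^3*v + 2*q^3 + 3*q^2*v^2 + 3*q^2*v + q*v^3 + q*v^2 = (q + v)*(2*q + v)*(q*v + q)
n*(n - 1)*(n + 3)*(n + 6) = n^4 + 8*n^3 + 9*n^2 - 18*n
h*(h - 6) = h^2 - 6*h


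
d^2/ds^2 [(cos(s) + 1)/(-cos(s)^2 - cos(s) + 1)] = (3*(1 - cos(s)^2)^2 + cos(s)^5 + 7*cos(s)^3 + 6*cos(s)^2 - 10*cos(s) - 9)/(cos(s)^2 + cos(s) - 1)^3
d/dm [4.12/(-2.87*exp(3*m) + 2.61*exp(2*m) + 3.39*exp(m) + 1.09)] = (35.4732*exp(2*m) - 21.5064*exp(m) - 13.9668)*exp(m)/(-2.87*exp(3*m) + 2.61*exp(2*m) + 3.39*exp(m) + 1.09)^2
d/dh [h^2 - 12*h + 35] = 2*h - 12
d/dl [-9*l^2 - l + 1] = -18*l - 1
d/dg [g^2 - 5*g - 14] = 2*g - 5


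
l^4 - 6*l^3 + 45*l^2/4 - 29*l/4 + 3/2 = (l - 3)*(l - 2)*(l - 1/2)^2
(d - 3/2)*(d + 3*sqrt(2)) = d^2 - 3*d/2 + 3*sqrt(2)*d - 9*sqrt(2)/2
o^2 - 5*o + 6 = (o - 3)*(o - 2)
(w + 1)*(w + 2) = w^2 + 3*w + 2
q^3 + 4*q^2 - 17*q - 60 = (q - 4)*(q + 3)*(q + 5)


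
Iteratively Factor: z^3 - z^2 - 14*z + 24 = (z + 4)*(z^2 - 5*z + 6) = (z - 2)*(z + 4)*(z - 3)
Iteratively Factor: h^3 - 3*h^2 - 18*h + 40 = (h - 2)*(h^2 - h - 20) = (h - 5)*(h - 2)*(h + 4)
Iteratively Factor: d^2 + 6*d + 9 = (d + 3)*(d + 3)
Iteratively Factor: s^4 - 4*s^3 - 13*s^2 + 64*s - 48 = (s + 4)*(s^3 - 8*s^2 + 19*s - 12) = (s - 4)*(s + 4)*(s^2 - 4*s + 3) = (s - 4)*(s - 1)*(s + 4)*(s - 3)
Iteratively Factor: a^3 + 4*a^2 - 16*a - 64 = (a - 4)*(a^2 + 8*a + 16) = (a - 4)*(a + 4)*(a + 4)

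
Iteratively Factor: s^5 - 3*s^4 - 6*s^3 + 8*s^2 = (s - 4)*(s^4 + s^3 - 2*s^2) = (s - 4)*(s - 1)*(s^3 + 2*s^2) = (s - 4)*(s - 1)*(s + 2)*(s^2) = s*(s - 4)*(s - 1)*(s + 2)*(s)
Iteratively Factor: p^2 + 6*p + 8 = (p + 2)*(p + 4)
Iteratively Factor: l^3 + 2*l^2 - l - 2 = (l + 2)*(l^2 - 1) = (l - 1)*(l + 2)*(l + 1)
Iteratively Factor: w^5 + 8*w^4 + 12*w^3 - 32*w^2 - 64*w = (w - 2)*(w^4 + 10*w^3 + 32*w^2 + 32*w) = (w - 2)*(w + 4)*(w^3 + 6*w^2 + 8*w) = (w - 2)*(w + 2)*(w + 4)*(w^2 + 4*w) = w*(w - 2)*(w + 2)*(w + 4)*(w + 4)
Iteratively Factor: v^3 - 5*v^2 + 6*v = (v - 3)*(v^2 - 2*v) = v*(v - 3)*(v - 2)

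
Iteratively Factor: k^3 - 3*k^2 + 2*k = (k)*(k^2 - 3*k + 2) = k*(k - 2)*(k - 1)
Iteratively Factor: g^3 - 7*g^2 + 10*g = (g - 5)*(g^2 - 2*g) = (g - 5)*(g - 2)*(g)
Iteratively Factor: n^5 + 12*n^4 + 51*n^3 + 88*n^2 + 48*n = (n)*(n^4 + 12*n^3 + 51*n^2 + 88*n + 48) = n*(n + 1)*(n^3 + 11*n^2 + 40*n + 48) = n*(n + 1)*(n + 4)*(n^2 + 7*n + 12) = n*(n + 1)*(n + 4)^2*(n + 3)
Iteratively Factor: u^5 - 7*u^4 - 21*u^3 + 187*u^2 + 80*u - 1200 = (u + 4)*(u^4 - 11*u^3 + 23*u^2 + 95*u - 300) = (u + 3)*(u + 4)*(u^3 - 14*u^2 + 65*u - 100) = (u - 4)*(u + 3)*(u + 4)*(u^2 - 10*u + 25) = (u - 5)*(u - 4)*(u + 3)*(u + 4)*(u - 5)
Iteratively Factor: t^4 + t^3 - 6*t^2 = (t)*(t^3 + t^2 - 6*t) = t*(t - 2)*(t^2 + 3*t) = t^2*(t - 2)*(t + 3)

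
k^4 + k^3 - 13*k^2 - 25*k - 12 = (k - 4)*(k + 1)^2*(k + 3)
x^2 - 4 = (x - 2)*(x + 2)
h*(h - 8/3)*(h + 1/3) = h^3 - 7*h^2/3 - 8*h/9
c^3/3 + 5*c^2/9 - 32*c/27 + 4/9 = (c/3 + 1)*(c - 2/3)^2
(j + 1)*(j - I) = j^2 + j - I*j - I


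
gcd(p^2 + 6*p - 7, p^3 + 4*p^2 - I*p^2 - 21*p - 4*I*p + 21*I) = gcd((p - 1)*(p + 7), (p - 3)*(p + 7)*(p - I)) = p + 7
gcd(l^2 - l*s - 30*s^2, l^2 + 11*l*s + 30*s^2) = l + 5*s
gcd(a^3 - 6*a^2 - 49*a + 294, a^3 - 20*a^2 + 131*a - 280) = a - 7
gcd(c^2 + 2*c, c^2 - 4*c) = c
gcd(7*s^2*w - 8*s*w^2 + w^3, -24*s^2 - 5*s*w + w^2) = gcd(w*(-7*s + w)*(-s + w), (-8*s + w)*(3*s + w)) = 1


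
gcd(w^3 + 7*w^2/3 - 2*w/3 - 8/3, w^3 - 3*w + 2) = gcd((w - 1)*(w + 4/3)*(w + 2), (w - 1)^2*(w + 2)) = w^2 + w - 2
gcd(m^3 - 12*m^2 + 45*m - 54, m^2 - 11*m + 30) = m - 6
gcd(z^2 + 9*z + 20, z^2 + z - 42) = 1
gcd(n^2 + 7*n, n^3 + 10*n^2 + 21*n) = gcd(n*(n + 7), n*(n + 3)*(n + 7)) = n^2 + 7*n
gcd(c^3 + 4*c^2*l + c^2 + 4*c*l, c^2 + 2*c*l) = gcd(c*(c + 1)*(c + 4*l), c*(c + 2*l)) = c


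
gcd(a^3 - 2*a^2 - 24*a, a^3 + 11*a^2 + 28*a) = a^2 + 4*a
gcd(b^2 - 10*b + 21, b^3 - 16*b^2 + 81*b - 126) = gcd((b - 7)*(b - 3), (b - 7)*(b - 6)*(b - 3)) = b^2 - 10*b + 21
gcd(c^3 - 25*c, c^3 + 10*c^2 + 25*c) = c^2 + 5*c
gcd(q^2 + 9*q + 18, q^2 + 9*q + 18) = q^2 + 9*q + 18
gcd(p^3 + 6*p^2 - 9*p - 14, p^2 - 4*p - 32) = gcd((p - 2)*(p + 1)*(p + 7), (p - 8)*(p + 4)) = 1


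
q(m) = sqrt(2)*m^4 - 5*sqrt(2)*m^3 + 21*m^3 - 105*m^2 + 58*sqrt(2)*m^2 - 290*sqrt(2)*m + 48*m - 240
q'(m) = 4*sqrt(2)*m^3 - 15*sqrt(2)*m^2 + 63*m^2 - 210*m + 116*sqrt(2)*m - 290*sqrt(2) + 48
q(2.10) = -945.28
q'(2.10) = -221.95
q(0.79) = -533.00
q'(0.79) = -369.56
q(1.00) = -609.75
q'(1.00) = -360.63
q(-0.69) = -5.33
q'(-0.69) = -312.38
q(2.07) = -938.53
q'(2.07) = -228.01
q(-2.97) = 377.96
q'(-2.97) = -5.25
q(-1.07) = 105.96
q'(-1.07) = -272.04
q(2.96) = -1043.38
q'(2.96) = 14.69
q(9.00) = 14072.72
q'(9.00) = 6732.89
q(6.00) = 1601.62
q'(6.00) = 2088.38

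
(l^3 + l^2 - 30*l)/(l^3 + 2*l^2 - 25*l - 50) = l*(l + 6)/(l^2 + 7*l + 10)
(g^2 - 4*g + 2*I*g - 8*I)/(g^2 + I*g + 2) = (g - 4)/(g - I)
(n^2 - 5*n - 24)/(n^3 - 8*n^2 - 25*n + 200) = (n + 3)/(n^2 - 25)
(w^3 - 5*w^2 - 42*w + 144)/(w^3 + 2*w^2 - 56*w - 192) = (w - 3)/(w + 4)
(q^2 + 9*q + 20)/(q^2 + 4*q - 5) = (q + 4)/(q - 1)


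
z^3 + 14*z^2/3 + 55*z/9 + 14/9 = (z + 1/3)*(z + 2)*(z + 7/3)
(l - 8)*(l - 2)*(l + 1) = l^3 - 9*l^2 + 6*l + 16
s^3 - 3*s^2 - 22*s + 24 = (s - 6)*(s - 1)*(s + 4)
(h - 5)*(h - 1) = h^2 - 6*h + 5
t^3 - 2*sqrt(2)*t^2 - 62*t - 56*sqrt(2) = (t - 7*sqrt(2))*(t + sqrt(2))*(t + 4*sqrt(2))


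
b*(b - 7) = b^2 - 7*b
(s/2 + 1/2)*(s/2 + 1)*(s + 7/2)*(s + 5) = s^4/4 + 23*s^3/8 + 45*s^2/4 + 139*s/8 + 35/4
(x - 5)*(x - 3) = x^2 - 8*x + 15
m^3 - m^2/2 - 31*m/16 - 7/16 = (m - 7/4)*(m + 1/4)*(m + 1)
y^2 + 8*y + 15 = (y + 3)*(y + 5)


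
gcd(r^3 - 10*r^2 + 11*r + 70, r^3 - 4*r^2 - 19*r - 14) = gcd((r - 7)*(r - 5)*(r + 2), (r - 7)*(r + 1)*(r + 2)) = r^2 - 5*r - 14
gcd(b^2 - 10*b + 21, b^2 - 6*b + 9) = b - 3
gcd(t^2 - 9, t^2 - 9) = t^2 - 9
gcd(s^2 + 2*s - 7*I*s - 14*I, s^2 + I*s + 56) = s - 7*I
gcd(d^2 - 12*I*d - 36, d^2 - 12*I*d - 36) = d^2 - 12*I*d - 36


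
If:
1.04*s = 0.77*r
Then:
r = 1.35064935064935*s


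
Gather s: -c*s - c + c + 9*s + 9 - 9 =s*(9 - c)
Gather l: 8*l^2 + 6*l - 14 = 8*l^2 + 6*l - 14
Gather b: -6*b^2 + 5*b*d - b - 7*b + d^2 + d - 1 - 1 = -6*b^2 + b*(5*d - 8) + d^2 + d - 2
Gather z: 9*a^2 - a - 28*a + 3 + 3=9*a^2 - 29*a + 6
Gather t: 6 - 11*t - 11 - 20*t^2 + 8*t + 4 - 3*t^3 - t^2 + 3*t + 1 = -3*t^3 - 21*t^2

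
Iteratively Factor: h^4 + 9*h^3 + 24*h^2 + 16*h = (h + 4)*(h^3 + 5*h^2 + 4*h) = (h + 1)*(h + 4)*(h^2 + 4*h) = h*(h + 1)*(h + 4)*(h + 4)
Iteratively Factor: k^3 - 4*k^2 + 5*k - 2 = (k - 1)*(k^2 - 3*k + 2) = (k - 1)^2*(k - 2)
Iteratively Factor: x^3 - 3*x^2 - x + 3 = (x - 3)*(x^2 - 1) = (x - 3)*(x - 1)*(x + 1)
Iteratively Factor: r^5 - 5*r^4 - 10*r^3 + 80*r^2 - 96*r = (r - 4)*(r^4 - r^3 - 14*r^2 + 24*r) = (r - 4)*(r - 3)*(r^3 + 2*r^2 - 8*r) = (r - 4)*(r - 3)*(r - 2)*(r^2 + 4*r) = r*(r - 4)*(r - 3)*(r - 2)*(r + 4)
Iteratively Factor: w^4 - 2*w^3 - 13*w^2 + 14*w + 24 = (w + 1)*(w^3 - 3*w^2 - 10*w + 24) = (w - 4)*(w + 1)*(w^2 + w - 6) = (w - 4)*(w + 1)*(w + 3)*(w - 2)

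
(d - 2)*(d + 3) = d^2 + d - 6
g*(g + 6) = g^2 + 6*g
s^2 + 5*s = s*(s + 5)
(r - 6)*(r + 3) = r^2 - 3*r - 18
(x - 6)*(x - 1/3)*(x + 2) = x^3 - 13*x^2/3 - 32*x/3 + 4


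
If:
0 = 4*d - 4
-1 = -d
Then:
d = 1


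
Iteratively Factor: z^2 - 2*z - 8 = (z - 4)*(z + 2)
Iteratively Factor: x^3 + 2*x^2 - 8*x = (x - 2)*(x^2 + 4*x) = (x - 2)*(x + 4)*(x)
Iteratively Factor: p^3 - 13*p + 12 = (p - 1)*(p^2 + p - 12) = (p - 3)*(p - 1)*(p + 4)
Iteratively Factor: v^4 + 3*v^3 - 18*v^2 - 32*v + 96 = (v - 3)*(v^3 + 6*v^2 - 32) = (v - 3)*(v + 4)*(v^2 + 2*v - 8) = (v - 3)*(v + 4)^2*(v - 2)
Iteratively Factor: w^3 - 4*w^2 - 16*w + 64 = (w - 4)*(w^2 - 16) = (w - 4)^2*(w + 4)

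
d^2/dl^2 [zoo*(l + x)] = 0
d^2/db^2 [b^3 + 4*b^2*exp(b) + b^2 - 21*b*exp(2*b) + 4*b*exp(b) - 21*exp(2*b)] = 4*b^2*exp(b) - 84*b*exp(2*b) + 20*b*exp(b) + 6*b - 168*exp(2*b) + 16*exp(b) + 2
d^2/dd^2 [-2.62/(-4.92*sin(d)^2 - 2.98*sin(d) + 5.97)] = (-253.683072*sin(d)^4 - 115.240176*sin(d)^3 + 49.435208*sin(d)^2 + 183.86898*sin(d) + 200.444672)/(4.92*sin(d)^2 + 2.98*sin(d) - 5.97)^3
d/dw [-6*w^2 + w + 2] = 1 - 12*w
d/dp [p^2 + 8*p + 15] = 2*p + 8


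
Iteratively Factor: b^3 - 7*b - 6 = (b + 2)*(b^2 - 2*b - 3) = (b - 3)*(b + 2)*(b + 1)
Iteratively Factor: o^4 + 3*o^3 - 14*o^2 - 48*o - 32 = (o + 4)*(o^3 - o^2 - 10*o - 8) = (o - 4)*(o + 4)*(o^2 + 3*o + 2) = (o - 4)*(o + 1)*(o + 4)*(o + 2)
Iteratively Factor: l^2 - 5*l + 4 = (l - 1)*(l - 4)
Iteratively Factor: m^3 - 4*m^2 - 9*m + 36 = (m + 3)*(m^2 - 7*m + 12) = (m - 3)*(m + 3)*(m - 4)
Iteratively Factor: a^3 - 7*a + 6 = (a - 1)*(a^2 + a - 6) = (a - 1)*(a + 3)*(a - 2)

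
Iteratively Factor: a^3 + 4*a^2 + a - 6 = (a - 1)*(a^2 + 5*a + 6) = (a - 1)*(a + 2)*(a + 3)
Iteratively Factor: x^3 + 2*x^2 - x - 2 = (x - 1)*(x^2 + 3*x + 2) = (x - 1)*(x + 1)*(x + 2)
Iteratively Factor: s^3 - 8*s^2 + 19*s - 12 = (s - 3)*(s^2 - 5*s + 4) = (s - 3)*(s - 1)*(s - 4)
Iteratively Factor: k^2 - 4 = (k + 2)*(k - 2)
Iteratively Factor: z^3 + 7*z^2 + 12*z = (z)*(z^2 + 7*z + 12) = z*(z + 3)*(z + 4)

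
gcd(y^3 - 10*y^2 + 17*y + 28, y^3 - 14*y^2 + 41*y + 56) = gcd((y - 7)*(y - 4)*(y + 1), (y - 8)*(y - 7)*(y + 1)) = y^2 - 6*y - 7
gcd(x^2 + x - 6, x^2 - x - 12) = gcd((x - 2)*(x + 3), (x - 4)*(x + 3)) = x + 3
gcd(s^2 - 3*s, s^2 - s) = s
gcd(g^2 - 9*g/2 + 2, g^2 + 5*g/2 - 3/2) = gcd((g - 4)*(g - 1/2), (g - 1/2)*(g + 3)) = g - 1/2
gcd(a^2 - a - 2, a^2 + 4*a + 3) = a + 1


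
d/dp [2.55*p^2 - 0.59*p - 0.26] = 5.1*p - 0.59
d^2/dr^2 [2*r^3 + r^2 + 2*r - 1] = 12*r + 2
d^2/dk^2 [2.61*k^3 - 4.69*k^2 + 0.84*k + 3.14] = 15.66*k - 9.38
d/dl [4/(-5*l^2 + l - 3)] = 4*(10*l - 1)/(5*l^2 - l + 3)^2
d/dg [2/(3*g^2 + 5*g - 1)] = 2*(-6*g - 5)/(3*g^2 + 5*g - 1)^2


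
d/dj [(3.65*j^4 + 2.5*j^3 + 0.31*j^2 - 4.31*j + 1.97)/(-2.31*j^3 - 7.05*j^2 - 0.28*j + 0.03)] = (-8.4315*j^6 - 51.465*j^5 - 19.9749*j^4 - 20.8742*j^3 - 16.5952*j^2 + 27.7956*j + 0.4223)/(5.3361*j^6 + 32.571*j^5 + 50.9961*j^4 + 3.8094*j^3 - 0.3446*j^2 - 0.0168*j + 0.0009)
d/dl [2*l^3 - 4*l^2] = 2*l*(3*l - 4)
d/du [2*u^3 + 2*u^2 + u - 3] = 6*u^2 + 4*u + 1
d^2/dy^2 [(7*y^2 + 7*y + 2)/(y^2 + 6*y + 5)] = 2*(-35*y^3 - 99*y^2 - 69*y + 27)/(y^6 + 18*y^5 + 123*y^4 + 396*y^3 + 615*y^2 + 450*y + 125)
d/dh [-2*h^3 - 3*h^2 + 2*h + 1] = -6*h^2 - 6*h + 2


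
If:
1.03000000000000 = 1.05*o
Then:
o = 0.98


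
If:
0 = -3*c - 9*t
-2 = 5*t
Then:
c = 6/5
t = -2/5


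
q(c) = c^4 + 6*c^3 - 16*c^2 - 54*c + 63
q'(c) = 4*c^3 + 18*c^2 - 32*c - 54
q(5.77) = 1479.75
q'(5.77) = 1129.03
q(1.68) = -36.46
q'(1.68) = -37.99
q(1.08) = -5.06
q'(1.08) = -62.53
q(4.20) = 309.66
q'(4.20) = 425.47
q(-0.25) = 75.41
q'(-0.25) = -44.94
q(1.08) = -5.06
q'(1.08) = -62.53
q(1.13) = -8.16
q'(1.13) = -61.40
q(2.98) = -2.36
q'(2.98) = 116.34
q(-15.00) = 27648.00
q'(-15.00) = -9024.00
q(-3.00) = 0.00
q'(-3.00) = 96.00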